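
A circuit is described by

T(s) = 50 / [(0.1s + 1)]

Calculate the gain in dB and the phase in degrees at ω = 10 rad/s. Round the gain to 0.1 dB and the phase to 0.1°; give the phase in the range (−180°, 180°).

At ω = 10 rad/s:
pole (1 + j10·0.1) = 1 + j1 → |·| ≈ 1.4142, ∠ ≈ 45.00°
|T| = 50 · 1 / (1.4142) ≈ 35.356
Gain = 20 log₁₀(35.356) ≈ 30.97 dB
∠T = (0°) − (45.00°) = -45.00°

31.0 dB, -45.0°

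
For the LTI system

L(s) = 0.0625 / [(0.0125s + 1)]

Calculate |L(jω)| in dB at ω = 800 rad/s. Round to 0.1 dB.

At ω = 800 rad/s:
pole (1 + j800·0.0125) = 1 + j10 → |·| ≈ 10.05, ∠ ≈ 84.29°
|L| = 0.0625 · 1 / (10.05) ≈ 0.0062189
Gain = 20 log₁₀(0.0062189) ≈ -44.13 dB

-44.1 dB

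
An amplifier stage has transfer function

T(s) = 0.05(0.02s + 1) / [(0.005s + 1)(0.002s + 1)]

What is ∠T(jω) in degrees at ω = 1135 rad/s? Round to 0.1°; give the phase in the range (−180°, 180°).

-58.8°

At ω = 1135 rad/s:
zero (1 + j1135·0.02) = 1 + j22.7 → |·| ≈ 22.722, ∠ ≈ 87.48°
pole (1 + j1135·0.005) = 1 + j5.675 → |·| ≈ 5.7624, ∠ ≈ 80.01°
pole (1 + j1135·0.002) = 1 + j2.27 → |·| ≈ 2.4805, ∠ ≈ 66.23°
∠T = (87.48°) − (80.01° + 66.23°) = -58.76°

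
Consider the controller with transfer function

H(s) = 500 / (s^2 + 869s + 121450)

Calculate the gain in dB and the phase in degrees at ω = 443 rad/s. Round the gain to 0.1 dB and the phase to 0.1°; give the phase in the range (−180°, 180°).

Substitute s = j443:
Numerator: 500 = 500 + j0
Denominator: (j443)^2 + 869(j443) + 121450 = -74799 + j384967
|N| = √(500² + 0²) ≈ 500, ∠N ≈ 0.00°
|D| = √(74799² + 384967²) ≈ 3.9217e+05, ∠D ≈ 101.00°
|H| = 500 / 3.9217e+05 ≈ 0.001275
Gain = 20 log₁₀(0.001275) ≈ -57.89 dB
∠H = 0.00° − 101.00° = -101.00°

-57.9 dB, -101.0°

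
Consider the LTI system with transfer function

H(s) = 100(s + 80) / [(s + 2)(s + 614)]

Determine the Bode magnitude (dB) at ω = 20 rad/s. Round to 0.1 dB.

At s = jω = j20:
zero (s+80): 80 + j20 → |·| = √(80²+20²) = √6800 ≈ 82.462, ∠ = arctan(20/80) ≈ 14.04°
pole (s+2): 2 + j20 → |·| = √(2²+20²) = √404 ≈ 20.1, ∠ = arctan(20/2) ≈ 84.29°
pole (s+614): 614 + j20 → |·| = √(614²+20²) = √377396 ≈ 614.33, ∠ = arctan(20/614) ≈ 1.87°
|H| = 100 · 82.462 / 12348 ≈ 0.66782
Gain = 20 log₁₀(0.66782) ≈ -3.51 dB

-3.5 dB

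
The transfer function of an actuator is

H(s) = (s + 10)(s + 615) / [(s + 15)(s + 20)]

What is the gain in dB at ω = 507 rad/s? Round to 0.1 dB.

At s = jω = j507:
zero (s+10): 10 + j507 → |·| = √(10²+507²) = √257149 ≈ 507.1, ∠ = arctan(507/10) ≈ 88.87°
zero (s+615): 615 + j507 → |·| = √(615²+507²) = √635274 ≈ 797.04, ∠ = arctan(507/615) ≈ 39.50°
pole (s+15): 15 + j507 → |·| = √(15²+507²) = √257274 ≈ 507.22, ∠ = arctan(507/15) ≈ 88.31°
pole (s+20): 20 + j507 → |·| = √(20²+507²) = √257449 ≈ 507.39, ∠ = arctan(507/20) ≈ 87.74°
|H| = 1 · 4.0418e+05 / 2.5736e+05 ≈ 1.5705
Gain = 20 log₁₀(1.5705) ≈ 3.92 dB

3.9 dB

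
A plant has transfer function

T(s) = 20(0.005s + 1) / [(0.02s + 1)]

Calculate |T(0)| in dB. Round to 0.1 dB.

T(0) = 20 · 1 / 1 = 20
20 log₁₀(20) ≈ 26.02 dB

26.0 dB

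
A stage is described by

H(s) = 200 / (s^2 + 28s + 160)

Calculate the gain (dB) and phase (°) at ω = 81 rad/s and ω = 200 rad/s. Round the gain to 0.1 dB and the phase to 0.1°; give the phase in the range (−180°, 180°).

Substitute s = j81:
Numerator: 200 = 200 + j0
Denominator: (j81)^2 + 28(j81) + 160 = -6401 + j2268
|N| = √(200² + 0²) ≈ 200, ∠N ≈ 0.00°
|D| = √(6401² + 2268²) ≈ 6790.9, ∠D ≈ 160.49°
|H| = 200 / 6790.9 ≈ 0.029451
Gain = 20 log₁₀(0.029451) ≈ -30.62 dB
∠H = 0.00° − 160.49° = -160.49°

Substitute s = j200:
Numerator: 200 = 200 + j0
Denominator: (j200)^2 + 28(j200) + 160 = -39840 + j5600
|N| = √(200² + 0²) ≈ 200, ∠N ≈ 0.00°
|D| = √(39840² + 5600²) ≈ 40232, ∠D ≈ 172.00°
|H| = 200 / 40232 ≈ 0.0049712
Gain = 20 log₁₀(0.0049712) ≈ -46.07 dB
∠H = 0.00° − 172.00° = -172.00°

ω = 81: -30.6 dB, -160.5°; ω = 200: -46.1 dB, -172.0°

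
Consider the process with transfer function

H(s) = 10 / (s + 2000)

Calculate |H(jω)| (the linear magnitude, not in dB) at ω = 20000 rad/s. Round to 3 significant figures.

Substitute s = j20000:
Numerator: 10 = 10 + j0
Denominator: (j20000) + 2000 = 2000 + j20000
|N| = √(10² + 0²) ≈ 10, ∠N ≈ 0.00°
|D| = √(2000² + 20000²) ≈ 20100, ∠D ≈ 84.29°
|H| = 10 / 20100 ≈ 0.00049751

0.000498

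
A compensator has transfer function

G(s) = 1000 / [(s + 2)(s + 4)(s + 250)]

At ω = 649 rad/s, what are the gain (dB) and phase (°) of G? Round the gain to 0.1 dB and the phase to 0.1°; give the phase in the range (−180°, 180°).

-109.3 dB, 111.6°

At s = jω = j649:
pole (s+2): 2 + j649 → |·| = √(2²+649²) = √421205 ≈ 649, ∠ = arctan(649/2) ≈ 89.82°
pole (s+4): 4 + j649 → |·| = √(4²+649²) = √421217 ≈ 649.01, ∠ = arctan(649/4) ≈ 89.65°
pole (s+250): 250 + j649 → |·| = √(250²+649²) = √483701 ≈ 695.49, ∠ = arctan(649/250) ≈ 68.93°
|G| = 1000 / 2.9295e+08 ≈ 3.4136e-06
Gain = 20 log₁₀(3.4136e-06) ≈ -109.34 dB
∠G = 0.00° − 248.40° = -248.40° ≡ 111.60° (principal value)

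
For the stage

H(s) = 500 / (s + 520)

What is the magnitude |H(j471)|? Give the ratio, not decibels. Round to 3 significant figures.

0.713

At s = jω = j471:
pole (s+520): 520 + j471 → |·| = √(520²+471²) = √492241 ≈ 701.6, ∠ = arctan(471/520) ≈ 42.17°
|H| = 500 / 701.6 ≈ 0.71266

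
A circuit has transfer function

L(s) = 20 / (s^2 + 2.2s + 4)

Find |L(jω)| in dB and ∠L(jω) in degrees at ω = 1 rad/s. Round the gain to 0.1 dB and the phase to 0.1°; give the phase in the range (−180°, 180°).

14.6 dB, -36.3°

At s = jω = j1:
quadratic: (j1)² + 2.2·j1 + 4 = 3 + j2.2 → |·| ≈ 3.7202, ∠ ≈ 36.25°
|L| = 20 / 3.7202 ≈ 5.3761
Gain = 20 log₁₀(5.3761) ≈ 14.61 dB
∠L = 0.00° − 36.25° = -36.25°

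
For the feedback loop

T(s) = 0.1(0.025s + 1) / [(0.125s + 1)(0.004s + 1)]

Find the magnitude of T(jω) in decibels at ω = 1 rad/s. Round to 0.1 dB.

-20.1 dB

At ω = 1 rad/s:
zero (1 + j1·0.025) = 1 + j0.025 → |·| ≈ 1.0003, ∠ ≈ 1.43°
pole (1 + j1·0.125) = 1 + j0.125 → |·| ≈ 1.0078, ∠ ≈ 7.13°
pole (1 + j1·0.004) = 1 + j0.004 → |·| ≈ 1, ∠ ≈ 0.23°
|T| = 0.1 · 1.0003 / (1.0078 · 1) ≈ 0.099256
Gain = 20 log₁₀(0.099256) ≈ -20.06 dB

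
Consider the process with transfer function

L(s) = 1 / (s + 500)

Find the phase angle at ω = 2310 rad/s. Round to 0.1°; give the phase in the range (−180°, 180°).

At s = jω = j2310:
pole (s+500): 500 + j2310 → |·| = √(500²+2310²) = √5586100 ≈ 2363.5, ∠ = arctan(2310/500) ≈ 77.79°
∠L = 0.00° − 77.79° = -77.79°

-77.8°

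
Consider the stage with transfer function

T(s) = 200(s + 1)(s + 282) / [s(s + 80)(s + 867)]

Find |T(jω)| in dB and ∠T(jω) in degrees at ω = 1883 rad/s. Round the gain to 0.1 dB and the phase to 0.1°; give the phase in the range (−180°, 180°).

-20.2 dB, -71.4°

At s = jω = j1883:
zero (s+1): 1 + j1883 → |·| = √(1²+1883²) = √3545690 ≈ 1883, ∠ = arctan(1883/1) ≈ 89.97°
zero (s+282): 282 + j1883 → |·| = √(282²+1883²) = √3625213 ≈ 1904, ∠ = arctan(1883/282) ≈ 81.48°
pole (s+80): 80 + j1883 → |·| = √(80²+1883²) = √3552089 ≈ 1884.7, ∠ = arctan(1883/80) ≈ 87.57°
pole (s+867): 867 + j1883 → |·| = √(867²+1883²) = √4297378 ≈ 2073, ∠ = arctan(1883/867) ≈ 65.28°
pole at origin: |s| = 1883, ∠ = 90.00° (in denominator)
|T| = 200 · 3.5852e+06 / 7.3568e+09 ≈ 0.097466
Gain = 20 log₁₀(0.097466) ≈ -20.22 dB
∠T = 171.45° − 242.85° = -71.40°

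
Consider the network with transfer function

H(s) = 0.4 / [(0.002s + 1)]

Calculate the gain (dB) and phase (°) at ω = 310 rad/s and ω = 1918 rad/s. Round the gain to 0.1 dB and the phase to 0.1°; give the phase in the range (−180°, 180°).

At ω = 310 rad/s:
pole (1 + j310·0.002) = 1 + j0.62 → |·| ≈ 1.1766, ∠ ≈ 31.80°
|H| = 0.4 · 1 / (1.1766) ≈ 0.33996
Gain = 20 log₁₀(0.33996) ≈ -9.37 dB
∠H = (0°) − (31.80°) = -31.80°

At ω = 1918 rad/s:
pole (1 + j1918·0.002) = 1 + j3.836 → |·| ≈ 3.9642, ∠ ≈ 75.39°
|H| = 0.4 · 1 / (3.9642) ≈ 0.1009
Gain = 20 log₁₀(0.1009) ≈ -19.92 dB
∠H = (0°) − (75.39°) = -75.39°

ω = 310: -9.4 dB, -31.8°; ω = 1918: -19.9 dB, -75.4°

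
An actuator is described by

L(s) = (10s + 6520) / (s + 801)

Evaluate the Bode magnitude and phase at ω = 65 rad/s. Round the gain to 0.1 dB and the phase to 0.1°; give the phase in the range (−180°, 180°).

18.2 dB, 1.1°

Substitute s = j65:
Numerator: 10(j65) + 6520 = 6520 + j650
Denominator: (j65) + 801 = 801 + j65
|N| = √(6520² + 650²) ≈ 6552.3, ∠N ≈ 5.69°
|D| = √(801² + 65²) ≈ 803.63, ∠D ≈ 4.64°
|L| = 6552.3 / 803.63 ≈ 8.1534
Gain = 20 log₁₀(8.1534) ≈ 18.23 dB
∠L = 5.69° − 4.64° = 1.05°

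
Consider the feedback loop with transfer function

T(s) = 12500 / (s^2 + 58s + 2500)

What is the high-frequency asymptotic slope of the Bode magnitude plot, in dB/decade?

Each pole contributes −20 dB/decade at high frequency; each zero contributes +20 dB/decade.
Net: 0 zero(s) − 2 pole(s) → -40 dB/decade.

-40 dB/decade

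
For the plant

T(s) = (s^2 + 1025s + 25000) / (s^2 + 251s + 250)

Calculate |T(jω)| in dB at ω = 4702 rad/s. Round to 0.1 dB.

0.2 dB

Substitute s = j4702:
Numerator: (j4702)^2 + 1025(j4702) + 25000 = -22083804 + j4819550
Denominator: (j4702)^2 + 251(j4702) + 250 = -22108554 + j1180202
|N| = √(22083804² + 4819550²) ≈ 2.2604e+07, ∠N ≈ 167.69°
|D| = √(22108554² + 1180202²) ≈ 2.214e+07, ∠D ≈ 176.94°
|T| = 2.2604e+07 / 2.214e+07 ≈ 1.021
Gain = 20 log₁₀(1.021) ≈ 0.18 dB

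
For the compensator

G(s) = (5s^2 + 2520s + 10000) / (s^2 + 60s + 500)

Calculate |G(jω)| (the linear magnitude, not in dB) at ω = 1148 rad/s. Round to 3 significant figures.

5.45

Substitute s = j1148:
Numerator: 5(j1148)^2 + 2520(j1148) + 10000 = -6579520 + j2892960
Denominator: (j1148)^2 + 60(j1148) + 500 = -1317404 + j68880
|N| = √(6579520² + 2892960²) ≈ 7.1874e+06, ∠N ≈ 156.27°
|D| = √(1317404² + 68880²) ≈ 1.3192e+06, ∠D ≈ 177.01°
|G| = 7.1874e+06 / 1.3192e+06 ≈ 5.4483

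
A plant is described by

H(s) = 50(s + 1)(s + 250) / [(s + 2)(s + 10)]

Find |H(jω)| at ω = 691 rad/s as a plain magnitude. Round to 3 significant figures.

53.2

At s = jω = j691:
zero (s+1): 1 + j691 → |·| = √(1²+691²) = √477482 ≈ 691, ∠ = arctan(691/1) ≈ 89.92°
zero (s+250): 250 + j691 → |·| = √(250²+691²) = √539981 ≈ 734.83, ∠ = arctan(691/250) ≈ 70.11°
pole (s+2): 2 + j691 → |·| = √(2²+691²) = √477485 ≈ 691, ∠ = arctan(691/2) ≈ 89.83°
pole (s+10): 10 + j691 → |·| = √(10²+691²) = √477581 ≈ 691.07, ∠ = arctan(691/10) ≈ 89.17°
|H| = 50 · 5.0777e+05 / 4.7753e+05 ≈ 53.166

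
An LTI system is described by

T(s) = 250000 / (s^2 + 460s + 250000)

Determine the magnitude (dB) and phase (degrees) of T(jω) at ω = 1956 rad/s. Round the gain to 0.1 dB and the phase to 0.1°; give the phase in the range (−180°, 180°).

At s = jω = j1956:
quadratic: (j1956)² + 460·j1956 + 250000 = -3575936 + j899760 → |·| ≈ 3.6874e+06, ∠ ≈ 165.88°
|T| = 250000 / 3.6874e+06 ≈ 0.067798
Gain = 20 log₁₀(0.067798) ≈ -23.38 dB
∠T = 0.00° − 165.88° = -165.88°

-23.4 dB, -165.9°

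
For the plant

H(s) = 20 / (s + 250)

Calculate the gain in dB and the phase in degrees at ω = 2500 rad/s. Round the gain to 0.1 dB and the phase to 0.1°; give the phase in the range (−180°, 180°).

Substitute s = j2500:
Numerator: 20 = 20 + j0
Denominator: (j2500) + 250 = 250 + j2500
|N| = √(20² + 0²) ≈ 20, ∠N ≈ 0.00°
|D| = √(250² + 2500²) ≈ 2512.5, ∠D ≈ 84.29°
|H| = 20 / 2512.5 ≈ 0.0079602
Gain = 20 log₁₀(0.0079602) ≈ -41.98 dB
∠H = 0.00° − 84.29° = -84.29°

-42.0 dB, -84.3°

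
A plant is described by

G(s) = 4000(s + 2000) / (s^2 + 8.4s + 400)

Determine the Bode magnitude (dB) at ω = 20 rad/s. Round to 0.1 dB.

93.6 dB

At s = jω = j20:
zero (s+2000): 2000 + j20 → |·| = √(2000²+20²) = √4000400 ≈ 2000.1, ∠ = arctan(20/2000) ≈ 0.57°
quadratic: (j20)² + 8.4·j20 + 400 = 0 + j168 → |·| ≈ 168, ∠ ≈ 90.00°
|G| = 4000 · 2000.1 / 168 ≈ 47621
Gain = 20 log₁₀(47621) ≈ 93.56 dB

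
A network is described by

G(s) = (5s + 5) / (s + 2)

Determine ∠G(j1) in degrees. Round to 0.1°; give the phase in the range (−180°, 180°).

18.4°

Substitute s = j1:
Numerator: 5(j1) + 5 = 5 + j5
Denominator: (j1) + 2 = 2 + j1
|N| = √(5² + 5²) ≈ 7.0711, ∠N ≈ 45.00°
|D| = √(2² + 1²) ≈ 2.2361, ∠D ≈ 26.57°
∠G = 45.00° − 26.57° = 18.43°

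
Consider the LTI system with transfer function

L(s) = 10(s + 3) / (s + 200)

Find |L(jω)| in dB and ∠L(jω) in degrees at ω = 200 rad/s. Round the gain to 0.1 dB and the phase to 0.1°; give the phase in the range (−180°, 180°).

At s = jω = j200:
zero (s+3): 3 + j200 → |·| = √(3²+200²) = √40009 ≈ 200.02, ∠ = arctan(200/3) ≈ 89.14°
pole (s+200): 200 + j200 → |·| = √(200²+200²) = √80000 ≈ 282.84, ∠ = arctan(200/200) ≈ 45.00°
|L| = 10 · 200.02 / 282.84 ≈ 7.0718
Gain = 20 log₁₀(7.0718) ≈ 16.99 dB
∠L = 89.14° − 45.00° = 44.14°

17.0 dB, 44.1°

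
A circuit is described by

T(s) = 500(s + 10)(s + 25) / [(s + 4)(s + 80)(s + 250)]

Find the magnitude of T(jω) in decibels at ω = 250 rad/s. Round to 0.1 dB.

2.6 dB

At s = jω = j250:
zero (s+10): 10 + j250 → |·| = √(10²+250²) = √62600 ≈ 250.2, ∠ = arctan(250/10) ≈ 87.71°
zero (s+25): 25 + j250 → |·| = √(25²+250²) = √63125 ≈ 251.25, ∠ = arctan(250/25) ≈ 84.29°
pole (s+4): 4 + j250 → |·| = √(4²+250²) = √62516 ≈ 250.03, ∠ = arctan(250/4) ≈ 89.08°
pole (s+80): 80 + j250 → |·| = √(80²+250²) = √68900 ≈ 262.49, ∠ = arctan(250/80) ≈ 72.26°
pole (s+250): 250 + j250 → |·| = √(250²+250²) = √125000 ≈ 353.55, ∠ = arctan(250/250) ≈ 45.00°
|T| = 500 · 62863 / 2.3204e+07 ≈ 1.3546
Gain = 20 log₁₀(1.3546) ≈ 2.64 dB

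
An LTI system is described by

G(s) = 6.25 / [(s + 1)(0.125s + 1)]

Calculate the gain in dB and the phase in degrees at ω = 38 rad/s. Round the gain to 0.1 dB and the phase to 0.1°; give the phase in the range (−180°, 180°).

-29.4 dB, -166.6°

At ω = 38 rad/s:
pole (1 + j38·1) = 1 + j38 → |·| ≈ 38.013, ∠ ≈ 88.49°
pole (1 + j38·0.125) = 1 + j4.75 → |·| ≈ 4.8541, ∠ ≈ 78.11°
|G| = 6.25 · 1 / (38.013 · 4.8541) ≈ 0.033872
Gain = 20 log₁₀(0.033872) ≈ -29.40 dB
∠G = (0°) − (88.49° + 78.11°) = -166.60°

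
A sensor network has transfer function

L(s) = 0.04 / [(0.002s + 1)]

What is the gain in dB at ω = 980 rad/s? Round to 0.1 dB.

At ω = 980 rad/s:
pole (1 + j980·0.002) = 1 + j1.96 → |·| ≈ 2.2004, ∠ ≈ 62.97°
|L| = 0.04 · 1 / (2.2004) ≈ 0.018179
Gain = 20 log₁₀(0.018179) ≈ -34.81 dB

-34.8 dB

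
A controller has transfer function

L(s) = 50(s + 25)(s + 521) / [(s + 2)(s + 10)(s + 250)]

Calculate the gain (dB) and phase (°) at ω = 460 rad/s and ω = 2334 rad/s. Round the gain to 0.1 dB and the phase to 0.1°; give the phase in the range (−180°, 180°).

At s = jω = j460:
zero (s+25): 25 + j460 → |·| = √(25²+460²) = √212225 ≈ 460.68, ∠ = arctan(460/25) ≈ 86.89°
zero (s+521): 521 + j460 → |·| = √(521²+460²) = √483041 ≈ 695.01, ∠ = arctan(460/521) ≈ 41.44°
pole (s+2): 2 + j460 → |·| = √(2²+460²) = √211604 ≈ 460, ∠ = arctan(460/2) ≈ 89.75°
pole (s+10): 10 + j460 → |·| = √(10²+460²) = √211700 ≈ 460.11, ∠ = arctan(460/10) ≈ 88.75°
pole (s+250): 250 + j460 → |·| = √(250²+460²) = √274100 ≈ 523.55, ∠ = arctan(460/250) ≈ 61.48°
|L| = 50 · 3.2018e+05 / 1.1081e+08 ≈ 0.14447
Gain = 20 log₁₀(0.14447) ≈ -16.80 dB
∠L = 128.33° − 239.98° = -111.65°

At s = jω = j2334:
zero (s+25): 25 + j2334 → |·| = √(25²+2334²) = √5448181 ≈ 2334.1, ∠ = arctan(2334/25) ≈ 89.39°
zero (s+521): 521 + j2334 → |·| = √(521²+2334²) = √5718997 ≈ 2391.4, ∠ = arctan(2334/521) ≈ 77.42°
pole (s+2): 2 + j2334 → |·| = √(2²+2334²) = √5447560 ≈ 2334, ∠ = arctan(2334/2) ≈ 89.95°
pole (s+10): 10 + j2334 → |·| = √(10²+2334²) = √5447656 ≈ 2334, ∠ = arctan(2334/10) ≈ 89.75°
pole (s+250): 250 + j2334 → |·| = √(250²+2334²) = √5510056 ≈ 2347.4, ∠ = arctan(2334/250) ≈ 83.89°
|L| = 50 · 5.5818e+06 / 1.2788e+10 ≈ 0.021824
Gain = 20 log₁₀(0.021824) ≈ -33.22 dB
∠L = 166.81° − 263.59° = -96.78°

ω = 460: -16.8 dB, -111.7°; ω = 2334: -33.2 dB, -96.8°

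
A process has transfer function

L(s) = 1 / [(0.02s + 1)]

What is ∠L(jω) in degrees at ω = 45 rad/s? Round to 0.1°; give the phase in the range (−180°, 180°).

At ω = 45 rad/s:
pole (1 + j45·0.02) = 1 + j0.9 → |·| ≈ 1.3454, ∠ ≈ 41.99°
∠L = (0°) − (41.99°) = -41.99°

-42.0°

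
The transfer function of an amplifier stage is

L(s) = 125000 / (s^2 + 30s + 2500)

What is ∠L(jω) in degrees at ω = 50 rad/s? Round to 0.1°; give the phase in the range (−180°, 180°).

At s = jω = j50:
quadratic: (j50)² + 30·j50 + 2500 = 0 + j1500 → |·| ≈ 1500, ∠ ≈ 90.00°
∠L = 0.00° − 90.00° = -90.00°

-90.0°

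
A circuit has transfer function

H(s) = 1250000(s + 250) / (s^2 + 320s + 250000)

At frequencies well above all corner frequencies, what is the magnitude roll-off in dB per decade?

Each pole contributes −20 dB/decade at high frequency; each zero contributes +20 dB/decade.
Net: 1 zero(s) − 2 pole(s) → -20 dB/decade.

-20 dB/decade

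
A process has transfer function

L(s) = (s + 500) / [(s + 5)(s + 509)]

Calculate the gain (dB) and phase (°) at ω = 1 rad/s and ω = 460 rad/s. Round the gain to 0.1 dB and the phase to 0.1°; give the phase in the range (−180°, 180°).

At s = jω = j1:
zero (s+500): 500 + j1 → |·| = √(500²+1²) = √250001 ≈ 500, ∠ = arctan(1/500) ≈ 0.11°
pole (s+5): 5 + j1 → |·| = √(5²+1²) = √26 ≈ 5.099, ∠ = arctan(1/5) ≈ 11.31°
pole (s+509): 509 + j1 → |·| = √(509²+1²) = √259082 ≈ 509, ∠ = arctan(1/509) ≈ 0.11°
|L| = 1 · 500 / 2595.4 ≈ 0.19265
Gain = 20 log₁₀(0.19265) ≈ -14.30 dB
∠L = 0.11° − 11.42° = -11.31°

At s = jω = j460:
zero (s+500): 500 + j460 → |·| = √(500²+460²) = √461600 ≈ 679.41, ∠ = arctan(460/500) ≈ 42.61°
pole (s+5): 5 + j460 → |·| = √(5²+460²) = √211625 ≈ 460.03, ∠ = arctan(460/5) ≈ 89.38°
pole (s+509): 509 + j460 → |·| = √(509²+460²) = √470681 ≈ 686.06, ∠ = arctan(460/509) ≈ 42.11°
|L| = 1 · 679.41 / 3.1561e+05 ≈ 0.0021527
Gain = 20 log₁₀(0.0021527) ≈ -53.34 dB
∠L = 42.61° − 131.49° = -88.88°

ω = 1: -14.3 dB, -11.3°; ω = 460: -53.3 dB, -88.9°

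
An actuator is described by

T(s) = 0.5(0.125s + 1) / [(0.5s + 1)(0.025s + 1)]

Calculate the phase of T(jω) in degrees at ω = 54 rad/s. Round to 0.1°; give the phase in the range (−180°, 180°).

At ω = 54 rad/s:
zero (1 + j54·0.125) = 1 + j6.75 → |·| ≈ 6.8237, ∠ ≈ 81.57°
pole (1 + j54·0.5) = 1 + j27 → |·| ≈ 27.019, ∠ ≈ 87.88°
pole (1 + j54·0.025) = 1 + j1.35 → |·| ≈ 1.68, ∠ ≈ 53.47°
∠T = (81.57°) − (87.88° + 53.47°) = -59.78°

-59.8°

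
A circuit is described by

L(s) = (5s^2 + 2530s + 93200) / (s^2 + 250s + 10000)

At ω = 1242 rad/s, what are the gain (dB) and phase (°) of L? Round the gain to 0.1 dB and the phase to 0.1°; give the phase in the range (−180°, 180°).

Substitute s = j1242:
Numerator: 5(j1242)^2 + 2530(j1242) + 93200 = -7619620 + j3142260
Denominator: (j1242)^2 + 250(j1242) + 10000 = -1532564 + j310500
|N| = √(7619620² + 3142260²) ≈ 8.2421e+06, ∠N ≈ 157.59°
|D| = √(1532564² + 310500²) ≈ 1.5637e+06, ∠D ≈ 168.55°
|L| = 8.2421e+06 / 1.5637e+06 ≈ 5.2709
Gain = 20 log₁₀(5.2709) ≈ 14.44 dB
∠L = 157.59° − 168.55° = -10.96°

14.4 dB, -11.0°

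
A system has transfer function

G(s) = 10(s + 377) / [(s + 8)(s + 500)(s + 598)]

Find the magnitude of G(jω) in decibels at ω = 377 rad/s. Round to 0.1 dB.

At s = jω = j377:
zero (s+377): 377 + j377 → |·| = √(377²+377²) = √284258 ≈ 533.16, ∠ = arctan(377/377) ≈ 45.00°
pole (s+8): 8 + j377 → |·| = √(8²+377²) = √142193 ≈ 377.08, ∠ = arctan(377/8) ≈ 88.78°
pole (s+500): 500 + j377 → |·| = √(500²+377²) = √392129 ≈ 626.2, ∠ = arctan(377/500) ≈ 37.02°
pole (s+598): 598 + j377 → |·| = √(598²+377²) = √499733 ≈ 706.92, ∠ = arctan(377/598) ≈ 32.23°
|G| = 10 · 533.16 / 1.6692e+08 ≈ 3.1941e-05
Gain = 20 log₁₀(3.1941e-05) ≈ -89.91 dB

-89.9 dB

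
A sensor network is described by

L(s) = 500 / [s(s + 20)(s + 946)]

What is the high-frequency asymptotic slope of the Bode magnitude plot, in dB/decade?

-60 dB/decade

Each pole contributes −20 dB/decade at high frequency; each zero contributes +20 dB/decade.
Net: 0 zero(s) − 3 pole(s) → -60 dB/decade.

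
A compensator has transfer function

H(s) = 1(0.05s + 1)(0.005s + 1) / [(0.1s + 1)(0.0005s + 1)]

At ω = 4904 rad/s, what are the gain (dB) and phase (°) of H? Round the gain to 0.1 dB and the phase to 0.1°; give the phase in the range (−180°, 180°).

13.3 dB, 19.7°

At ω = 4904 rad/s:
zero (1 + j4904·0.05) = 1 + j245.2 → |·| ≈ 245.2, ∠ ≈ 89.77°
zero (1 + j4904·0.005) = 1 + j24.52 → |·| ≈ 24.54, ∠ ≈ 87.66°
pole (1 + j4904·0.1) = 1 + j490.4 → |·| ≈ 490.4, ∠ ≈ 89.88°
pole (1 + j4904·0.0005) = 1 + j2.452 → |·| ≈ 2.6481, ∠ ≈ 67.81°
|H| = 1 · 245.2 · 24.54 / (490.4 · 2.6481) ≈ 4.6335
Gain = 20 log₁₀(4.6335) ≈ 13.32 dB
∠H = (89.77° + 87.66°) − (89.88° + 67.81°) = 19.74°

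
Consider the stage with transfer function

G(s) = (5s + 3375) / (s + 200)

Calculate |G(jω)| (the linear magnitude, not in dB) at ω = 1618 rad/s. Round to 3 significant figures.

5.38

Substitute s = j1618:
Numerator: 5(j1618) + 3375 = 3375 + j8090
Denominator: (j1618) + 200 = 200 + j1618
|N| = √(3375² + 8090²) ≈ 8765.8, ∠N ≈ 67.35°
|D| = √(200² + 1618²) ≈ 1630.3, ∠D ≈ 82.95°
|G| = 8765.8 / 1630.3 ≈ 5.3768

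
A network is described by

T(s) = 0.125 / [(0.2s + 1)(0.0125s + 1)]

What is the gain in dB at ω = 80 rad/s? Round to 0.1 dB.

-45.2 dB

At ω = 80 rad/s:
pole (1 + j80·0.2) = 1 + j16 → |·| ≈ 16.031, ∠ ≈ 86.42°
pole (1 + j80·0.0125) = 1 + j1 → |·| ≈ 1.4142, ∠ ≈ 45.00°
|T| = 0.125 · 1 / (16.031 · 1.4142) ≈ 0.0055136
Gain = 20 log₁₀(0.0055136) ≈ -45.17 dB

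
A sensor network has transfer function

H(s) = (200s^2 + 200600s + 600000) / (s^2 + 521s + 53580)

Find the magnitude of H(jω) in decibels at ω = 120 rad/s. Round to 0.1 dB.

Substitute s = j120:
Numerator: 200(j120)^2 + 200600(j120) + 600000 = -2280000 + j24072000
Denominator: (j120)^2 + 521(j120) + 53580 = 39180 + j62520
|N| = √(2280000² + 24072000²) ≈ 2.418e+07, ∠N ≈ 95.41°
|D| = √(39180² + 62520²) ≈ 73782, ∠D ≈ 57.93°
|H| = 2.418e+07 / 73782 ≈ 327.72
Gain = 20 log₁₀(327.72) ≈ 50.31 dB

50.3 dB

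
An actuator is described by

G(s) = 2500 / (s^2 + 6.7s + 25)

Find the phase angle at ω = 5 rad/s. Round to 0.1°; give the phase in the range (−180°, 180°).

At s = jω = j5:
quadratic: (j5)² + 6.7·j5 + 25 = 0 + j33.5 → |·| ≈ 33.5, ∠ ≈ 90.00°
∠G = 0.00° − 90.00° = -90.00°

-90.0°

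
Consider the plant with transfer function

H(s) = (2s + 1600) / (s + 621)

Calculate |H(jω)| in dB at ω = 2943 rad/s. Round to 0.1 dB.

6.1 dB

Substitute s = j2943:
Numerator: 2(j2943) + 1600 = 1600 + j5886
Denominator: (j2943) + 621 = 621 + j2943
|N| = √(1600² + 5886²) ≈ 6099.6, ∠N ≈ 74.79°
|D| = √(621² + 2943²) ≈ 3007.8, ∠D ≈ 78.08°
|H| = 6099.6 / 3007.8 ≈ 2.0279
Gain = 20 log₁₀(2.0279) ≈ 6.14 dB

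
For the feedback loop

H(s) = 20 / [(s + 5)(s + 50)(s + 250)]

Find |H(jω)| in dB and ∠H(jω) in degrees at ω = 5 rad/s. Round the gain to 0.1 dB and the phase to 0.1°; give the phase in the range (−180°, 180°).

At s = jω = j5:
pole (s+5): 5 + j5 → |·| = √(5²+5²) = √50 ≈ 7.0711, ∠ = arctan(5/5) ≈ 45.00°
pole (s+50): 50 + j5 → |·| = √(50²+5²) = √2525 ≈ 50.249, ∠ = arctan(5/50) ≈ 5.71°
pole (s+250): 250 + j5 → |·| = √(250²+5²) = √62525 ≈ 250.05, ∠ = arctan(5/250) ≈ 1.15°
|H| = 20 / 88847 ≈ 0.00022511
Gain = 20 log₁₀(0.00022511) ≈ -72.95 dB
∠H = 0.00° − 51.86° = -51.86°

-73.0 dB, -51.9°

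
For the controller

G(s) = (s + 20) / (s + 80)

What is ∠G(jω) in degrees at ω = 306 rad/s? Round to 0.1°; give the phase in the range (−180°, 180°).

10.9°

Substitute s = j306:
Numerator: (j306) + 20 = 20 + j306
Denominator: (j306) + 80 = 80 + j306
|N| = √(20² + 306²) ≈ 306.65, ∠N ≈ 86.26°
|D| = √(80² + 306²) ≈ 316.28, ∠D ≈ 75.35°
∠G = 86.26° − 75.35° = 10.91°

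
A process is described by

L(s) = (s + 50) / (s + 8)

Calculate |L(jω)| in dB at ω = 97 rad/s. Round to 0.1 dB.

1.0 dB

Substitute s = j97:
Numerator: (j97) + 50 = 50 + j97
Denominator: (j97) + 8 = 8 + j97
|N| = √(50² + 97²) ≈ 109.13, ∠N ≈ 62.73°
|D| = √(8² + 97²) ≈ 97.329, ∠D ≈ 85.29°
|L| = 109.13 / 97.329 ≈ 1.1212
Gain = 20 log₁₀(1.1212) ≈ 0.99 dB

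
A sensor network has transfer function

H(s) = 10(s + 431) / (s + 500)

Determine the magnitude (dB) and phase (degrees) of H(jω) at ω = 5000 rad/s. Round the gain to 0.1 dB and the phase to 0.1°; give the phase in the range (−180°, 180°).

At s = jω = j5000:
zero (s+431): 431 + j5000 → |·| = √(431²+5000²) = √25185761 ≈ 5018.5, ∠ = arctan(5000/431) ≈ 85.07°
pole (s+500): 500 + j5000 → |·| = √(500²+5000²) = √25250000 ≈ 5024.9, ∠ = arctan(5000/500) ≈ 84.29°
|H| = 10 · 5018.5 / 5024.9 ≈ 9.9873
Gain = 20 log₁₀(9.9873) ≈ 19.99 dB
∠H = 85.07° − 84.29° = 0.78°

20.0 dB, 0.8°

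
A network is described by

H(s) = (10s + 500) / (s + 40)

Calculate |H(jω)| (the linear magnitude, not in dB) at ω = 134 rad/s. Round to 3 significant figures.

Substitute s = j134:
Numerator: 10(j134) + 500 = 500 + j1340
Denominator: (j134) + 40 = 40 + j134
|N| = √(500² + 1340²) ≈ 1430.2, ∠N ≈ 69.54°
|D| = √(40² + 134²) ≈ 139.84, ∠D ≈ 73.38°
|H| = 1430.2 / 139.84 ≈ 10.227

10.2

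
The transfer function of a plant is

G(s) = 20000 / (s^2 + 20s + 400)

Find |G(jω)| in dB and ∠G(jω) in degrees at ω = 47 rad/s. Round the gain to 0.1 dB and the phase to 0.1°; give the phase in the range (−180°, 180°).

19.8 dB, -152.5°

At s = jω = j47:
quadratic: (j47)² + 20·j47 + 400 = -1809 + j940 → |·| ≈ 2038.6, ∠ ≈ 152.54°
|G| = 20000 / 2038.6 ≈ 9.8107
Gain = 20 log₁₀(9.8107) ≈ 19.83 dB
∠G = 0.00° − 152.54° = -152.54°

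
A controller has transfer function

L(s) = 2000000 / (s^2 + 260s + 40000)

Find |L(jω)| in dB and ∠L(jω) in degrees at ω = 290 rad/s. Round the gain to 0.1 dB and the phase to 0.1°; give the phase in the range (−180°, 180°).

27.2 dB, -120.3°

At s = jω = j290:
quadratic: (j290)² + 260·j290 + 40000 = -44100 + j75400 → |·| ≈ 87350, ∠ ≈ 120.32°
|L| = 2000000 / 87350 ≈ 22.896
Gain = 20 log₁₀(22.896) ≈ 27.20 dB
∠L = 0.00° − 120.32° = -120.32°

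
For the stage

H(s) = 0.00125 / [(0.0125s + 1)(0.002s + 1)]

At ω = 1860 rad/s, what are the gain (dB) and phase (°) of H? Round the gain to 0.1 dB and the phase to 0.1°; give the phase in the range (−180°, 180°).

At ω = 1860 rad/s:
pole (1 + j1860·0.0125) = 1 + j23.25 → |·| ≈ 23.271, ∠ ≈ 87.54°
pole (1 + j1860·0.002) = 1 + j3.72 → |·| ≈ 3.8521, ∠ ≈ 74.95°
|H| = 0.00125 · 1 / (23.271 · 3.8521) ≈ 1.3944e-05
Gain = 20 log₁₀(1.3944e-05) ≈ -97.11 dB
∠H = (0°) − (87.54° + 74.95°) = -162.49°

-97.1 dB, -162.5°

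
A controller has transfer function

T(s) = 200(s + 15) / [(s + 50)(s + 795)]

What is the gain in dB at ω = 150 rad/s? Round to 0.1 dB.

-12.6 dB

At s = jω = j150:
zero (s+15): 15 + j150 → |·| = √(15²+150²) = √22725 ≈ 150.75, ∠ = arctan(150/15) ≈ 84.29°
pole (s+50): 50 + j150 → |·| = √(50²+150²) = √25000 ≈ 158.11, ∠ = arctan(150/50) ≈ 71.57°
pole (s+795): 795 + j150 → |·| = √(795²+150²) = √654525 ≈ 809.03, ∠ = arctan(150/795) ≈ 10.68°
|T| = 200 · 150.75 / 1.2792e+05 ≈ 0.23569
Gain = 20 log₁₀(0.23569) ≈ -12.55 dB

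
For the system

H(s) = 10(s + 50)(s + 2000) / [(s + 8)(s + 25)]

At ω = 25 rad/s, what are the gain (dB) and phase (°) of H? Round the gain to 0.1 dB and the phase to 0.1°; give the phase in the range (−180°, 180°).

61.6 dB, -90.0°

At s = jω = j25:
zero (s+50): 50 + j25 → |·| = √(50²+25²) = √3125 ≈ 55.902, ∠ = arctan(25/50) ≈ 26.57°
zero (s+2000): 2000 + j25 → |·| = √(2000²+25²) = √4000625 ≈ 2000.2, ∠ = arctan(25/2000) ≈ 0.72°
pole (s+8): 8 + j25 → |·| = √(8²+25²) = √689 ≈ 26.249, ∠ = arctan(25/8) ≈ 72.26°
pole (s+25): 25 + j25 → |·| = √(25²+25²) = √1250 ≈ 35.355, ∠ = arctan(25/25) ≈ 45.00°
|H| = 10 · 1.1182e+05 / 928.03 ≈ 1204.9
Gain = 20 log₁₀(1204.9) ≈ 61.62 dB
∠H = 27.29° − 117.26° = -89.97°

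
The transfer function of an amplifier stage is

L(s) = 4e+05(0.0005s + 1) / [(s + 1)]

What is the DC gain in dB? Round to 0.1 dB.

112.0 dB

L(0) = 4e+05 · 1 / 1 = 4e+05
20 log₁₀(4e+05) ≈ 112.04 dB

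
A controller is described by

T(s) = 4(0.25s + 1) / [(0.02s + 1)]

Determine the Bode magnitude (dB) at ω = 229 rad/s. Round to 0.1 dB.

At ω = 229 rad/s:
zero (1 + j229·0.25) = 1 + j57.25 → |·| ≈ 57.259, ∠ ≈ 89.00°
pole (1 + j229·0.02) = 1 + j4.58 → |·| ≈ 4.6879, ∠ ≈ 77.68°
|T| = 4 · 57.259 / (4.6879) ≈ 48.857
Gain = 20 log₁₀(48.857) ≈ 33.78 dB

33.8 dB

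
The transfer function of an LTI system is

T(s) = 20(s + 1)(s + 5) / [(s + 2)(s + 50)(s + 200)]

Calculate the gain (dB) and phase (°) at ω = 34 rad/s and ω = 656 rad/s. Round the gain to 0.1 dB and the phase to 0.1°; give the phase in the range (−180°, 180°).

ω = 34: -25.0 dB, 39.5°; ω = 656: -30.7 dB, -69.0°

At s = jω = j34:
zero (s+1): 1 + j34 → |·| = √(1²+34²) = √1157 ≈ 34.015, ∠ = arctan(34/1) ≈ 88.32°
zero (s+5): 5 + j34 → |·| = √(5²+34²) = √1181 ≈ 34.366, ∠ = arctan(34/5) ≈ 81.63°
pole (s+2): 2 + j34 → |·| = √(2²+34²) = √1160 ≈ 34.059, ∠ = arctan(34/2) ≈ 86.63°
pole (s+50): 50 + j34 → |·| = √(50²+34²) = √3656 ≈ 60.465, ∠ = arctan(34/50) ≈ 34.22°
pole (s+200): 200 + j34 → |·| = √(200²+34²) = √41156 ≈ 202.87, ∠ = arctan(34/200) ≈ 9.65°
|T| = 20 · 1169 / 4.1779e+05 ≈ 0.055961
Gain = 20 log₁₀(0.055961) ≈ -25.04 dB
∠T = 169.95° − 130.50° = 39.45°

At s = jω = j656:
zero (s+1): 1 + j656 → |·| = √(1²+656²) = √430337 ≈ 656, ∠ = arctan(656/1) ≈ 89.91°
zero (s+5): 5 + j656 → |·| = √(5²+656²) = √430361 ≈ 656.02, ∠ = arctan(656/5) ≈ 89.56°
pole (s+2): 2 + j656 → |·| = √(2²+656²) = √430340 ≈ 656, ∠ = arctan(656/2) ≈ 89.83°
pole (s+50): 50 + j656 → |·| = √(50²+656²) = √432836 ≈ 657.9, ∠ = arctan(656/50) ≈ 85.64°
pole (s+200): 200 + j656 → |·| = √(200²+656²) = √470336 ≈ 685.81, ∠ = arctan(656/200) ≈ 73.04°
|T| = 20 · 4.3035e+05 / 2.9598e+08 ≈ 0.02908
Gain = 20 log₁₀(0.02908) ≈ -30.73 dB
∠T = 179.47° − 248.51° = -69.04°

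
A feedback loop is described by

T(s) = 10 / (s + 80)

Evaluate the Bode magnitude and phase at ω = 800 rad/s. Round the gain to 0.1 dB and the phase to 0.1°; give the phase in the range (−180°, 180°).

-38.1 dB, -84.3°

Substitute s = j800:
Numerator: 10 = 10 + j0
Denominator: (j800) + 80 = 80 + j800
|N| = √(10² + 0²) ≈ 10, ∠N ≈ 0.00°
|D| = √(80² + 800²) ≈ 803.99, ∠D ≈ 84.29°
|T| = 10 / 803.99 ≈ 0.012438
Gain = 20 log₁₀(0.012438) ≈ -38.10 dB
∠T = 0.00° − 84.29° = -84.29°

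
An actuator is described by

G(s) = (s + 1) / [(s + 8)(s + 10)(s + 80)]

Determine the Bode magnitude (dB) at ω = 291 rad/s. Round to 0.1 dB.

-98.9 dB

At s = jω = j291:
zero (s+1): 1 + j291 → |·| = √(1²+291²) = √84682 ≈ 291, ∠ = arctan(291/1) ≈ 89.80°
pole (s+8): 8 + j291 → |·| = √(8²+291²) = √84745 ≈ 291.11, ∠ = arctan(291/8) ≈ 88.43°
pole (s+10): 10 + j291 → |·| = √(10²+291²) = √84781 ≈ 291.17, ∠ = arctan(291/10) ≈ 88.03°
pole (s+80): 80 + j291 → |·| = √(80²+291²) = √91081 ≈ 301.8, ∠ = arctan(291/80) ≈ 74.63°
|G| = 1 · 291 / 2.5581e+07 ≈ 1.1376e-05
Gain = 20 log₁₀(1.1376e-05) ≈ -98.88 dB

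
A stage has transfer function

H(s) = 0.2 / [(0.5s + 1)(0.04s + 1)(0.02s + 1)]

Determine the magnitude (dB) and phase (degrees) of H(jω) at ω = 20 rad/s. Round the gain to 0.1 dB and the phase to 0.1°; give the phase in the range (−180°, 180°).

-36.8 dB, -144.8°

At ω = 20 rad/s:
pole (1 + j20·0.5) = 1 + j10 → |·| ≈ 10.05, ∠ ≈ 84.29°
pole (1 + j20·0.04) = 1 + j0.8 → |·| ≈ 1.2806, ∠ ≈ 38.66°
pole (1 + j20·0.02) = 1 + j0.4 → |·| ≈ 1.077, ∠ ≈ 21.80°
|H| = 0.2 · 1 / (10.05 · 1.2806 · 1.077) ≈ 0.014429
Gain = 20 log₁₀(0.014429) ≈ -36.82 dB
∠H = (0°) − (84.29° + 38.66° + 21.80°) = -144.75°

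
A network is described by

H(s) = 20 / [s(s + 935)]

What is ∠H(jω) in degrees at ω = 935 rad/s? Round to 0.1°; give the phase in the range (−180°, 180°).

At s = jω = j935:
pole (s+935): 935 + j935 → |·| = √(935²+935²) = √1748450 ≈ 1322.3, ∠ = arctan(935/935) ≈ 45.00°
pole at origin: |s| = 935, ∠ = 90.00° (in denominator)
∠H = 0.00° − 135.00° = -135.00°

-135.0°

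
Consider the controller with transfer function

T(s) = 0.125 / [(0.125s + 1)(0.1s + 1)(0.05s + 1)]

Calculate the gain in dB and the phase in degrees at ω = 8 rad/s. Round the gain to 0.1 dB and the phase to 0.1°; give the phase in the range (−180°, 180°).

-23.9 dB, -105.5°

At ω = 8 rad/s:
pole (1 + j8·0.125) = 1 + j1 → |·| ≈ 1.4142, ∠ ≈ 45.00°
pole (1 + j8·0.1) = 1 + j0.8 → |·| ≈ 1.2806, ∠ ≈ 38.66°
pole (1 + j8·0.05) = 1 + j0.4 → |·| ≈ 1.077, ∠ ≈ 21.80°
|T| = 0.125 · 1 / (1.4142 · 1.2806 · 1.077) ≈ 0.064087
Gain = 20 log₁₀(0.064087) ≈ -23.86 dB
∠T = (0°) − (45.00° + 38.66° + 21.80°) = -105.46°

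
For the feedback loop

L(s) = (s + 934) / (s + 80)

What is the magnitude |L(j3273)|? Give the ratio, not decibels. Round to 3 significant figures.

Substitute s = j3273:
Numerator: (j3273) + 934 = 934 + j3273
Denominator: (j3273) + 80 = 80 + j3273
|N| = √(934² + 3273²) ≈ 3403.7, ∠N ≈ 74.07°
|D| = √(80² + 3273²) ≈ 3274, ∠D ≈ 88.60°
|L| = 3403.7 / 3274 ≈ 1.0396

1.04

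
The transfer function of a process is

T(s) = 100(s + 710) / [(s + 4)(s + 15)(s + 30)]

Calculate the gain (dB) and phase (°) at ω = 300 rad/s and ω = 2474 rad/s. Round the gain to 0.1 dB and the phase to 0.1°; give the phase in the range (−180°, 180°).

At s = jω = j300:
zero (s+710): 710 + j300 → |·| = √(710²+300²) = √594100 ≈ 770.78, ∠ = arctan(300/710) ≈ 22.91°
pole (s+4): 4 + j300 → |·| = √(4²+300²) = √90016 ≈ 300.03, ∠ = arctan(300/4) ≈ 89.24°
pole (s+15): 15 + j300 → |·| = √(15²+300²) = √90225 ≈ 300.37, ∠ = arctan(300/15) ≈ 87.14°
pole (s+30): 30 + j300 → |·| = √(30²+300²) = √90900 ≈ 301.5, ∠ = arctan(300/30) ≈ 84.29°
|T| = 100 · 770.78 / 2.7171e+07 ≈ 0.0028368
Gain = 20 log₁₀(0.0028368) ≈ -50.94 dB
∠T = 22.91° − 260.67° = -237.76° ≡ 122.24° (principal value)

At s = jω = j2474:
zero (s+710): 710 + j2474 → |·| = √(710²+2474²) = √6624776 ≈ 2573.9, ∠ = arctan(2474/710) ≈ 73.99°
pole (s+4): 4 + j2474 → |·| = √(4²+2474²) = √6120692 ≈ 2474, ∠ = arctan(2474/4) ≈ 89.91°
pole (s+15): 15 + j2474 → |·| = √(15²+2474²) = √6120901 ≈ 2474, ∠ = arctan(2474/15) ≈ 89.65°
pole (s+30): 30 + j2474 → |·| = √(30²+2474²) = √6121576 ≈ 2474.2, ∠ = arctan(2474/30) ≈ 89.31°
|T| = 100 · 2573.9 / 1.5144e+10 ≈ 1.6996e-05
Gain = 20 log₁₀(1.6996e-05) ≈ -95.39 dB
∠T = 73.99° − 268.87° = -194.88° ≡ 165.12° (principal value)

ω = 300: -50.9 dB, 122.2°; ω = 2474: -95.4 dB, 165.1°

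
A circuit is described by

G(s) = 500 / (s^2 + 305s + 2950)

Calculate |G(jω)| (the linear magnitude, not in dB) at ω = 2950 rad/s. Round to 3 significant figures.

5.72e-05

Substitute s = j2950:
Numerator: 500 = 500 + j0
Denominator: (j2950)^2 + 305(j2950) + 2950 = -8699550 + j899750
|N| = √(500² + 0²) ≈ 500, ∠N ≈ 0.00°
|D| = √(8699550² + 899750²) ≈ 8.746e+06, ∠D ≈ 174.10°
|G| = 500 / 8.746e+06 ≈ 5.7169e-05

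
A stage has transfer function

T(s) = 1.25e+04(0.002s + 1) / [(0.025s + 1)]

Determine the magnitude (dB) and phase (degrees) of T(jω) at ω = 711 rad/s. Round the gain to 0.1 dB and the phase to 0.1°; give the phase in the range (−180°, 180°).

61.7 dB, -31.9°

At ω = 711 rad/s:
zero (1 + j711·0.002) = 1 + j1.422 → |·| ≈ 1.7384, ∠ ≈ 54.88°
pole (1 + j711·0.025) = 1 + j17.775 → |·| ≈ 17.803, ∠ ≈ 86.78°
|T| = 1.25e+04 · 1.7384 / (17.803) ≈ 1220.6
Gain = 20 log₁₀(1220.6) ≈ 61.73 dB
∠T = (54.88°) − (86.78°) = -31.90°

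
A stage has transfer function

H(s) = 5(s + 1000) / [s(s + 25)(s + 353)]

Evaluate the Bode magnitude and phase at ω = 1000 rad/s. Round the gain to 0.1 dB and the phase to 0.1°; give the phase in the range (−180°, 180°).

At s = jω = j1000:
zero (s+1000): 1000 + j1000 → |·| = √(1000²+1000²) = √2000000 ≈ 1414.2, ∠ = arctan(1000/1000) ≈ 45.00°
pole (s+25): 25 + j1000 → |·| = √(25²+1000²) = √1000625 ≈ 1000.3, ∠ = arctan(1000/25) ≈ 88.57°
pole (s+353): 353 + j1000 → |·| = √(353²+1000²) = √1124609 ≈ 1060.5, ∠ = arctan(1000/353) ≈ 70.56°
pole at origin: |s| = 1000, ∠ = 90.00° (in denominator)
|H| = 5 · 1414.2 / 1.0608e+09 ≈ 6.6657e-06
Gain = 20 log₁₀(6.6657e-06) ≈ -103.52 dB
∠H = 45.00° − 249.13° = -204.13° ≡ 155.87° (principal value)

-103.5 dB, 155.9°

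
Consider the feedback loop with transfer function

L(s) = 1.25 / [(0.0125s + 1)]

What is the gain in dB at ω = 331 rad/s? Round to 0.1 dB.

At ω = 331 rad/s:
pole (1 + j331·0.0125) = 1 + j4.1375 → |·| ≈ 4.2566, ∠ ≈ 76.41°
|L| = 1.25 · 1 / (4.2566) ≈ 0.29366
Gain = 20 log₁₀(0.29366) ≈ -10.64 dB

-10.6 dB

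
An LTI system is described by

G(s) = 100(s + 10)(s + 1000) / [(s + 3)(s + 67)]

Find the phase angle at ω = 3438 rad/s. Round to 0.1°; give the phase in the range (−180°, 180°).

At s = jω = j3438:
zero (s+10): 10 + j3438 → |·| = √(10²+3438²) = √11819944 ≈ 3438, ∠ = arctan(3438/10) ≈ 89.83°
zero (s+1000): 1000 + j3438 → |·| = √(1000²+3438²) = √12819844 ≈ 3580.5, ∠ = arctan(3438/1000) ≈ 73.78°
pole (s+3): 3 + j3438 → |·| = √(3²+3438²) = √11819853 ≈ 3438, ∠ = arctan(3438/3) ≈ 89.95°
pole (s+67): 67 + j3438 → |·| = √(67²+3438²) = √11824333 ≈ 3438.7, ∠ = arctan(3438/67) ≈ 88.88°
∠G = 163.61° − 178.83° = -15.22°

-15.2°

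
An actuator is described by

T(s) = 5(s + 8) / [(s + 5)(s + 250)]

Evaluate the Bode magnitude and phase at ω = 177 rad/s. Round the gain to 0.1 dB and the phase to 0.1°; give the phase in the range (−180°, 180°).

-35.7 dB, -36.3°

At s = jω = j177:
zero (s+8): 8 + j177 → |·| = √(8²+177²) = √31393 ≈ 177.18, ∠ = arctan(177/8) ≈ 87.41°
pole (s+5): 5 + j177 → |·| = √(5²+177²) = √31354 ≈ 177.07, ∠ = arctan(177/5) ≈ 88.38°
pole (s+250): 250 + j177 → |·| = √(250²+177²) = √93829 ≈ 306.32, ∠ = arctan(177/250) ≈ 35.30°
|T| = 5 · 177.18 / 54240 ≈ 0.016333
Gain = 20 log₁₀(0.016333) ≈ -35.74 dB
∠T = 87.41° − 123.68° = -36.27°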